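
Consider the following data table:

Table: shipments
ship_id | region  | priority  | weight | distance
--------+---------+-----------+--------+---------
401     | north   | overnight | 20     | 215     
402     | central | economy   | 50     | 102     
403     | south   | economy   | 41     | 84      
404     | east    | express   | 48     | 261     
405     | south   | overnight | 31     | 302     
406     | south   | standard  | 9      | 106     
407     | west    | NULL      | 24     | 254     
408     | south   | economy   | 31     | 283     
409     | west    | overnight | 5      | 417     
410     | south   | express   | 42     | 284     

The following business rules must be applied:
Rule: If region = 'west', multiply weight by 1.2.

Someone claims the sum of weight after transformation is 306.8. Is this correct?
Yes, the result is correct.

Step 1: Calculate the correct sum after transformation
Step 2: Apply multiplier 1.2 to records where region = 'west'
Step 3: Correct result = 306.8
Step 4: Claimed result = 306.8
Step 5: 306.8 = 306.8 ✓
Conclusion: The claimed result is correct.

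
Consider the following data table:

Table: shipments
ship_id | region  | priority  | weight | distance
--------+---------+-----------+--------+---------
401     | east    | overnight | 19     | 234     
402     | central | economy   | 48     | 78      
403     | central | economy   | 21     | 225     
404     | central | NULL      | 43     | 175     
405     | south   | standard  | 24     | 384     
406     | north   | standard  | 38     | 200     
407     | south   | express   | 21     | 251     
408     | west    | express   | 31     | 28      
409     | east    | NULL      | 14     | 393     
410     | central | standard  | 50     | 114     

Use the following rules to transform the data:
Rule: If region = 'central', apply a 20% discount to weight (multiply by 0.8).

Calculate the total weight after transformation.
276.6

Step 1: Records with region = 'central' have total weight = 162
Step 2: Apply multiplier: 162 × 0.8 = 129.6
Step 3: Other records total: 147
Step 4: Final sum = 129.6 + 147 = 276.6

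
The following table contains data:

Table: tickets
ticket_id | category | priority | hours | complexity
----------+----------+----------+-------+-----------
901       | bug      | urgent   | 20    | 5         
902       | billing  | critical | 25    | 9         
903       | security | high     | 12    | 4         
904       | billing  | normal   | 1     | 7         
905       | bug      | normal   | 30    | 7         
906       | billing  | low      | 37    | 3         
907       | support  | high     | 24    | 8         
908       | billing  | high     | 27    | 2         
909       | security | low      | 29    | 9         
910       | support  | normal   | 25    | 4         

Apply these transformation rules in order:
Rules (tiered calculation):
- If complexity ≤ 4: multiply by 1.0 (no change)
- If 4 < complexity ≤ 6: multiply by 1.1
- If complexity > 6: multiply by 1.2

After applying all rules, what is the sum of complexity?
66.5

Step 1: Tier 1 (complexity ≤ 4): 4 records, sum = 13 × 1.0 = 13.0
Step 2: Tier 2 (4 < complexity ≤ 6): 1 records, sum = 5 × 1.1 = 5.5
Step 3: Tier 3 (complexity > 6): 5 records, sum = 40 × 1.2 = 48.0
Step 4: Final sum = 13.0 + 5.5 + 48.0 = 66.5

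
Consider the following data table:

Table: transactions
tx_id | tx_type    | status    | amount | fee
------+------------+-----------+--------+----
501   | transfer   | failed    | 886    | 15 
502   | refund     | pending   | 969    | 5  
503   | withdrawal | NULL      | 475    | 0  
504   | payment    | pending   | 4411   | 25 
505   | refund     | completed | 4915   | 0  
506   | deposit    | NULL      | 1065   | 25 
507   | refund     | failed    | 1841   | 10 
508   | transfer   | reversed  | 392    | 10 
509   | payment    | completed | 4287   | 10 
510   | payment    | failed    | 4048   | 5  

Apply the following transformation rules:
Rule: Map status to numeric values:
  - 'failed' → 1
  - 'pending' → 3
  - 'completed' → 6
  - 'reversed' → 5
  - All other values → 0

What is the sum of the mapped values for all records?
26

Step 1: Apply mapping to each record
Step 2: Count by status:
  'failed': 3 records × 1 = 3
  'pending': 2 records × 3 = 6
  'completed': 2 records × 6 = 12
  'reversed': 1 records × 5 = 5
Step 3: Sum all mapped values = 26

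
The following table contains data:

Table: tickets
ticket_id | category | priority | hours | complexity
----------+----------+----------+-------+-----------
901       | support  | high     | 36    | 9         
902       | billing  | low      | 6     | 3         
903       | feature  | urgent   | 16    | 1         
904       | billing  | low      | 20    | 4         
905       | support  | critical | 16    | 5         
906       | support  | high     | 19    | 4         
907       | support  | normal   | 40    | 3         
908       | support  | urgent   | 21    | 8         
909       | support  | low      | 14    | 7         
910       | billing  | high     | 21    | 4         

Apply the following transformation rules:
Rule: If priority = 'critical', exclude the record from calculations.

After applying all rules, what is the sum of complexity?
43

Step 1: Identify records where priority = 'critical'
Step 2: The excluded records sum to 5
Step 3: Original total complexity = 48
Step 4: Remaining total = 48 - 5 = 43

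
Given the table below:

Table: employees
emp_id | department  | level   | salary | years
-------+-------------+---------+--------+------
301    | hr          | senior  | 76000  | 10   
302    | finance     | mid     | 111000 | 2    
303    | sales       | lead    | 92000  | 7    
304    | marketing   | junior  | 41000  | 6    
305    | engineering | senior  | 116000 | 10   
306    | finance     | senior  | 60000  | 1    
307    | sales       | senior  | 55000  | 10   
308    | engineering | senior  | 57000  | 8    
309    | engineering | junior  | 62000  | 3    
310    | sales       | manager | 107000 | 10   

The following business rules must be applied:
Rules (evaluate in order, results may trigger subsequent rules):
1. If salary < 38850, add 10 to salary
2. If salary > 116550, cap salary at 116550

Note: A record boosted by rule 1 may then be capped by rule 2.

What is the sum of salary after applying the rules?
777000

Step 1: Apply rule 1 to records with salary < 38850
  - 0 records get bonus of 10
  - Of these, 0 records then exceed 116550 and get capped
Step 2: Apply rule 2 to records with salary > 116550
  - 0 records (original) are capped
Step 3: Calculate final sum = 777000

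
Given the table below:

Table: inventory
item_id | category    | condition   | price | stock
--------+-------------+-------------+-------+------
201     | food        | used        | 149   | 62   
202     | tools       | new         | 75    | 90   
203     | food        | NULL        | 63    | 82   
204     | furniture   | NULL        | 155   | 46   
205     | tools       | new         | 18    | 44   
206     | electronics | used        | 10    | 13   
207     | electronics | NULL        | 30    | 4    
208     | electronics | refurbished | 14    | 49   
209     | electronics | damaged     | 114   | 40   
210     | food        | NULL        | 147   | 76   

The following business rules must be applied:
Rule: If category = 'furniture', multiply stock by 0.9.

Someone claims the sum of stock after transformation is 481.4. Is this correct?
No, the correct result is 501.4.

Step 1: Calculate the correct sum after transformation
Step 2: Apply multiplier 0.9 to records where category = 'furniture'
Step 3: Correct result = 501.4
Step 4: Claimed result = 481.4
Step 5: 501.4 ≠ 481.4
Conclusion: The claimed result is incorrect. The correct answer is 501.4.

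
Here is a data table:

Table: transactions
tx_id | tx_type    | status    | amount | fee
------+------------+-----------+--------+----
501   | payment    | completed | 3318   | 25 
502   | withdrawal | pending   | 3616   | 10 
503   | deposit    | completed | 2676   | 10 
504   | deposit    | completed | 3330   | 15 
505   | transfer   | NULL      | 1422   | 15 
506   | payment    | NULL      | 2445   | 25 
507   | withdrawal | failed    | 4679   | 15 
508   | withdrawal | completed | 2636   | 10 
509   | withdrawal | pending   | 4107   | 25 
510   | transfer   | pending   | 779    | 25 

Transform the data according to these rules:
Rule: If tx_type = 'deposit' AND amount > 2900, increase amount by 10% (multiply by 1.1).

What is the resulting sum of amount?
29341.0

Step 1: Find records where tx_type = 'deposit' AND amount > 2900
Step 2: 1 records match, summing to 3330
Step 3: After multiplier: 3330 × 1.1 = 3663.0
Step 4: Unaffected records sum: 25678
Step 5: Final sum = 3663.0 + 25678 = 29341.0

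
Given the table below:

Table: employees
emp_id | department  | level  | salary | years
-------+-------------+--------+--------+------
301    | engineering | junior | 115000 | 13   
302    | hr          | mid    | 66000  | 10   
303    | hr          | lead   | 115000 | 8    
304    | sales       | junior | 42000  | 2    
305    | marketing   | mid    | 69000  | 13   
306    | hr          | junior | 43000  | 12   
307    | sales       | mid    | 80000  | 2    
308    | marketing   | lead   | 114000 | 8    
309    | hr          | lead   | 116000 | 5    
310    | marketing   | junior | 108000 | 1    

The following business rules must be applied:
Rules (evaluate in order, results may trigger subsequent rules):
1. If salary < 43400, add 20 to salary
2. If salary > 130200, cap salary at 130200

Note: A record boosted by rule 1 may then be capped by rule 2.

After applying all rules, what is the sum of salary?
868040

Step 1: Apply rule 1 to records with salary < 43400
  - 2 records get bonus of 20
  - Of these, 0 records then exceed 130200 and get capped
Step 2: Apply rule 2 to records with salary > 130200
  - 0 records (original) are capped
Step 3: Calculate final sum = 868040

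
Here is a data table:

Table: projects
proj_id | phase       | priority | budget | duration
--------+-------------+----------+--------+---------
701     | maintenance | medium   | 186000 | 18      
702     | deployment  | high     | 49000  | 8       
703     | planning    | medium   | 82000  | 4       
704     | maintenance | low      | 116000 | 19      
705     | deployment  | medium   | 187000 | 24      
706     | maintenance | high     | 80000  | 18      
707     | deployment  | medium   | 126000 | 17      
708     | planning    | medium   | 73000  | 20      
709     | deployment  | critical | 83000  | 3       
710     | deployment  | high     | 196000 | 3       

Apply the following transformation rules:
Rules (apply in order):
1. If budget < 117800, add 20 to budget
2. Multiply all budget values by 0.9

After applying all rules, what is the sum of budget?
1060308.0

Step 1: Apply Rule 1 - Add 20 to records with budget < 117800
  - 6 records affected: 483000 + (6 × 20) = 483120
  - Unaffected records: 695000
  - Sum after Rule 1: 1178120
Step 2: Apply Rule 2 - Multiply all by 0.9
  - 1178120 × 0.9 = 1060308.0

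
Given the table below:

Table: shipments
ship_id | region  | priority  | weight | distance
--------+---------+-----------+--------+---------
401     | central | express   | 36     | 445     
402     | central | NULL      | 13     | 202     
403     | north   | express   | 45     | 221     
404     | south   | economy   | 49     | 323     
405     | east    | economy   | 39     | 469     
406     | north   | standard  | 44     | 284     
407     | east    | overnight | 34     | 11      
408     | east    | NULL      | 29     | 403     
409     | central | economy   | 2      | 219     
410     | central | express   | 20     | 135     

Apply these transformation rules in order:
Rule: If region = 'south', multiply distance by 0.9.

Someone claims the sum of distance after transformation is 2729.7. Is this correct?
No, the correct result is 2679.7.

Step 1: Calculate the correct sum after transformation
Step 2: Apply multiplier 0.9 to records where region = 'south'
Step 3: Correct result = 2679.7
Step 4: Claimed result = 2729.7
Step 5: 2679.7 ≠ 2729.7
Conclusion: The claimed result is incorrect. The correct answer is 2679.7.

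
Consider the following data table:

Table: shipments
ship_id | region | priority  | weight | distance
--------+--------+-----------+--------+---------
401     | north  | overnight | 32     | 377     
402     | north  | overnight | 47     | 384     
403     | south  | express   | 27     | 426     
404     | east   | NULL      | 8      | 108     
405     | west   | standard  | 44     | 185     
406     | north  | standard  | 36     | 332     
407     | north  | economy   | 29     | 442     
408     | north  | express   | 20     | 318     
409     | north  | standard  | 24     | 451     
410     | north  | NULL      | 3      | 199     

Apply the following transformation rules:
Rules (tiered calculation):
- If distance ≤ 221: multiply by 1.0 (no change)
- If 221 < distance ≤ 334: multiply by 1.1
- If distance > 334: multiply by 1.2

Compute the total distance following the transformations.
3703.0

Step 1: Tier 1 (distance ≤ 221): 3 records, sum = 492 × 1.0 = 492.0
Step 2: Tier 2 (221 < distance ≤ 334): 2 records, sum = 650 × 1.1 = 715.0
Step 3: Tier 3 (distance > 334): 5 records, sum = 2080 × 1.2 = 2496.0
Step 4: Final sum = 492.0 + 715.0 + 2496.0 = 3703.0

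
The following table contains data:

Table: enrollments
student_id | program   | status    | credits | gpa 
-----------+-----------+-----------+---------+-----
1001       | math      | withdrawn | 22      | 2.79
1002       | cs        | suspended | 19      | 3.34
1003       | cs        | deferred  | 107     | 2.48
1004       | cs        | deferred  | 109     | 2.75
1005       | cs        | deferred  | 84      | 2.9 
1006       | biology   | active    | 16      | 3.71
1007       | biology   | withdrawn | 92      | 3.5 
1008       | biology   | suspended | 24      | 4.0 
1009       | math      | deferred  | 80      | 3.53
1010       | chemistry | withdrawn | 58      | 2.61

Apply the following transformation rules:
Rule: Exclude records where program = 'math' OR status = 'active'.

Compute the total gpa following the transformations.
21.58

Step 1: Find records where program = 'math' OR status = 'active'
Step 2: 3 records match, summing to 10.03
Step 3: Original sum: 31.61
Step 4: Remaining sum = 31.61 - 10.03 = 21.58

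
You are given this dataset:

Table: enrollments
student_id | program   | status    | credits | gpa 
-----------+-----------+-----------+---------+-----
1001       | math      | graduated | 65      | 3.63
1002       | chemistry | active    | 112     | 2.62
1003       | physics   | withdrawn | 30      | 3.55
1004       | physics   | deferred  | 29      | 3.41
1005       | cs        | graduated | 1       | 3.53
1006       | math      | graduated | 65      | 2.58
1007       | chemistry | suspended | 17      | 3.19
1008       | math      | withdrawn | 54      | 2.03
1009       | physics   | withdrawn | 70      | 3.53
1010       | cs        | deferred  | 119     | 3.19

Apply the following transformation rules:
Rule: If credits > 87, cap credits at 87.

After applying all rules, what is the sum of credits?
505

Step 1: 2 records have credits > 87
Step 2: These records originally summed to 231
Step 3: After capping: 2 × 87 = 174
Step 4: Unaffected records sum: 331
Step 5: Final sum = 174 + 331 = 505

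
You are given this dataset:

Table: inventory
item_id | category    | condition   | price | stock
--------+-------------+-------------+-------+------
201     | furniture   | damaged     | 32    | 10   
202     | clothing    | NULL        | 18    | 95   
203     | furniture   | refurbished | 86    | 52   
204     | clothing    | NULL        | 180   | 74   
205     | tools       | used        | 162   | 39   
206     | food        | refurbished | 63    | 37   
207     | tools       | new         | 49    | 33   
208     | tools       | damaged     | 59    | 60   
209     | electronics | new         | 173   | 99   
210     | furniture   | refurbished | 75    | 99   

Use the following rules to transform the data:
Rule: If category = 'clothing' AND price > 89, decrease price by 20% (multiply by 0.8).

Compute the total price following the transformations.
861.0

Step 1: Find records where category = 'clothing' AND price > 89
Step 2: 1 records match, summing to 180
Step 3: After multiplier: 180 × 0.8 = 144.0
Step 4: Unaffected records sum: 717
Step 5: Final sum = 144.0 + 717 = 861.0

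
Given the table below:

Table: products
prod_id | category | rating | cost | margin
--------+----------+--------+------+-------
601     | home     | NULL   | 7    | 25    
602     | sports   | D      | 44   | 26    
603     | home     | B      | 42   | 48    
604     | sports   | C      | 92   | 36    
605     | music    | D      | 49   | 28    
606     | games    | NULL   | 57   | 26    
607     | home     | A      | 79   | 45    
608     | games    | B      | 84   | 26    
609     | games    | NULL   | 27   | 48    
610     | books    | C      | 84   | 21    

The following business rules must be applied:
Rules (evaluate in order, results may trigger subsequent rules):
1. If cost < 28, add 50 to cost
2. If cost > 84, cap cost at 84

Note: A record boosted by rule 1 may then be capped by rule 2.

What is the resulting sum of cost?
657

Step 1: Apply rule 1 to records with cost < 28
  - 2 records get bonus of 50
  - Of these, 0 records then exceed 84 and get capped
Step 2: Apply rule 2 to records with cost > 84
  - 1 records (original) are capped
Step 3: Calculate final sum = 657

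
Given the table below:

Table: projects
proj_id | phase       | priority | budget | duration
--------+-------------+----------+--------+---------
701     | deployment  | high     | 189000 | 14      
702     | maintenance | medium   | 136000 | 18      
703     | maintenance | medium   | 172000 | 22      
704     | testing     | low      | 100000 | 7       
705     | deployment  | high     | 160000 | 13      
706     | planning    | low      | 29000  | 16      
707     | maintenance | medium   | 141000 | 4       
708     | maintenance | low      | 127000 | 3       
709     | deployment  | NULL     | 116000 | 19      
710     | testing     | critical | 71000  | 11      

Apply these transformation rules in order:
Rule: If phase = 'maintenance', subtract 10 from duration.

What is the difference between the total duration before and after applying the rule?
40

Step 1: Original sum of duration = 127
Step 2: 4 records have phase = 'maintenance'
Step 3: Each affected record changes by -10
Step 4: Total change = 4 × -10 = -40
Step 5: New sum = 127 + -40 = 87
Step 6: Difference = |87 - 127| = 40
        (Sum decreased by 40)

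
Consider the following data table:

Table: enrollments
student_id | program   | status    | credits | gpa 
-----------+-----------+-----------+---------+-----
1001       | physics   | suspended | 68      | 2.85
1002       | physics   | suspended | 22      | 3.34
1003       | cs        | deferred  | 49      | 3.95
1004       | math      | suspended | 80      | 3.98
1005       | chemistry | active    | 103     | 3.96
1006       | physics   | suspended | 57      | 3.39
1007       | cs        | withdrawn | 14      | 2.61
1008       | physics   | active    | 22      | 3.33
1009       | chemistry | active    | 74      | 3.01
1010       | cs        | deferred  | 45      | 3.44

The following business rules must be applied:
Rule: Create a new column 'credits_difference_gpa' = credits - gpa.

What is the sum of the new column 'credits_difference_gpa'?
500.14

Step 1: For each record, compute credits - gpa
Example calculations:
  68 - 2.85 = 65.15
  22 - 3.34 = 18.66
  49 - 3.95 = 45.05
  ...
Step 2: Sum all derived values
Step 3: Total = 500.14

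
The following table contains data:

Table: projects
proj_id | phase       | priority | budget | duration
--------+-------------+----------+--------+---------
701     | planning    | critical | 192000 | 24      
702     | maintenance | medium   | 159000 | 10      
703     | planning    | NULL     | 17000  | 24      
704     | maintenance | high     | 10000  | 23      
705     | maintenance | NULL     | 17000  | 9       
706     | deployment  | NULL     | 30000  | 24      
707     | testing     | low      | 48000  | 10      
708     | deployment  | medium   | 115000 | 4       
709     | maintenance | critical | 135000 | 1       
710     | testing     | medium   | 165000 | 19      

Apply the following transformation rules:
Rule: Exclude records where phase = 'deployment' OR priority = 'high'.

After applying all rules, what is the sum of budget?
733000

Step 1: Find records where phase = 'deployment' OR priority = 'high'
Step 2: 3 records match, summing to 155000
Step 3: Original sum: 888000
Step 4: Remaining sum = 888000 - 155000 = 733000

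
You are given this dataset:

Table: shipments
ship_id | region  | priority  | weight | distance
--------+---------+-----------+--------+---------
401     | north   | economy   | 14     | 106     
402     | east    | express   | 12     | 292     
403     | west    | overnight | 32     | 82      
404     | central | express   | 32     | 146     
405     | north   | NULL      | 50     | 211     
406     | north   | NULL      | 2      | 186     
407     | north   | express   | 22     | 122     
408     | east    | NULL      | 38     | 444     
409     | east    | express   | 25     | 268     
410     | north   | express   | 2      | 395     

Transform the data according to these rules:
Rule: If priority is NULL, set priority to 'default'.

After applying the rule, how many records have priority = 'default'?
3

Step 1: Count records where priority IS NULL
Step 2: Found 3 records with NULL priority
Step 3: These records will have priority set to 'default'
Step 4: Records already having priority = 'default': 0
Step 5: Answer: 3 + 0 = 3 records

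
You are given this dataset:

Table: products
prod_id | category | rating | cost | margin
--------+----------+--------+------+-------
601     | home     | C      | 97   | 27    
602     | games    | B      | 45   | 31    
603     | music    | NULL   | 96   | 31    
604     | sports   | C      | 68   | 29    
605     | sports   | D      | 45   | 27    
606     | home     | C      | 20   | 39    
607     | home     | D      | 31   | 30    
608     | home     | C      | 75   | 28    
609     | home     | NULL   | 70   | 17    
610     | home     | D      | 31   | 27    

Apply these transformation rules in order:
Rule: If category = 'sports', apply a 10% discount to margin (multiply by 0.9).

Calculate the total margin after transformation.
280.4

Step 1: Records with category = 'sports' have total margin = 56
Step 2: Apply multiplier: 56 × 0.9 = 50.4
Step 3: Other records total: 230
Step 4: Final sum = 50.4 + 230 = 280.4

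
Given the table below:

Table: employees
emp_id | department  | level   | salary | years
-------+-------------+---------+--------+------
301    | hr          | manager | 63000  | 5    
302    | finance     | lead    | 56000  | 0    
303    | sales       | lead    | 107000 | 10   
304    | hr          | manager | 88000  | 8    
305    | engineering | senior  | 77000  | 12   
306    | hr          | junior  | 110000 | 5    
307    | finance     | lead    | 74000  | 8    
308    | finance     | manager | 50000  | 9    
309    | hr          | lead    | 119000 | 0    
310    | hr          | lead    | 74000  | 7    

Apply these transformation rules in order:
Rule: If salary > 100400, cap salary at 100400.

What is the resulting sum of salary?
783200

Step 1: 3 records have salary > 100400
Step 2: These records originally summed to 336000
Step 3: After capping: 3 × 100400 = 301200
Step 4: Unaffected records sum: 482000
Step 5: Final sum = 301200 + 482000 = 783200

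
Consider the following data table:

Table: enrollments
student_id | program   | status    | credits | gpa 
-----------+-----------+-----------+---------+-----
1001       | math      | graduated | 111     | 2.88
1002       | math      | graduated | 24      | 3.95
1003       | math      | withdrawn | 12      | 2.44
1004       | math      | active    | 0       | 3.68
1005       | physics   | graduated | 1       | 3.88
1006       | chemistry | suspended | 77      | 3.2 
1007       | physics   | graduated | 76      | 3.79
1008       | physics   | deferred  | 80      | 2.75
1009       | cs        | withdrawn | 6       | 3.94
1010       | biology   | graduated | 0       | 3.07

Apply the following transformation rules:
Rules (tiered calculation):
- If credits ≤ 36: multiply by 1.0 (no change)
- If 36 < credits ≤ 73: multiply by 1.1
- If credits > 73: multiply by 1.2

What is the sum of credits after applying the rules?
455.8

Step 1: Tier 1 (credits ≤ 36): 6 records, sum = 43 × 1.0 = 43.0
Step 2: Tier 2 (36 < credits ≤ 73): 0 records, sum = 0 × 1.1 = 0.0
Step 3: Tier 3 (credits > 73): 4 records, sum = 344 × 1.2 = 412.8
Step 4: Final sum = 43.0 + 0.0 + 412.8 = 455.8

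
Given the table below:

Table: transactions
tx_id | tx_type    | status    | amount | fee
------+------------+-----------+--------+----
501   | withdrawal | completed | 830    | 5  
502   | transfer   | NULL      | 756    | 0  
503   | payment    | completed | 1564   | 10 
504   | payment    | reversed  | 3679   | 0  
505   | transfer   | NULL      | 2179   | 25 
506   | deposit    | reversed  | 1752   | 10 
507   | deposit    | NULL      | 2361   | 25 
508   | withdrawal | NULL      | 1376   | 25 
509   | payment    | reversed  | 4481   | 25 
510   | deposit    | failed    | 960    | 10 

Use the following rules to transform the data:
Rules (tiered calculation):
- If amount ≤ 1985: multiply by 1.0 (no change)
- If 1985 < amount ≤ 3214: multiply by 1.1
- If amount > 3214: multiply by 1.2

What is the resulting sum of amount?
22024.0

Step 1: Tier 1 (amount ≤ 1985): 6 records, sum = 7238 × 1.0 = 7238.0
Step 2: Tier 2 (1985 < amount ≤ 3214): 2 records, sum = 4540 × 1.1 = 4994.0
Step 3: Tier 3 (amount > 3214): 2 records, sum = 8160 × 1.2 = 9792.0
Step 4: Final sum = 7238.0 + 4994.0 + 9792.0 = 22024.0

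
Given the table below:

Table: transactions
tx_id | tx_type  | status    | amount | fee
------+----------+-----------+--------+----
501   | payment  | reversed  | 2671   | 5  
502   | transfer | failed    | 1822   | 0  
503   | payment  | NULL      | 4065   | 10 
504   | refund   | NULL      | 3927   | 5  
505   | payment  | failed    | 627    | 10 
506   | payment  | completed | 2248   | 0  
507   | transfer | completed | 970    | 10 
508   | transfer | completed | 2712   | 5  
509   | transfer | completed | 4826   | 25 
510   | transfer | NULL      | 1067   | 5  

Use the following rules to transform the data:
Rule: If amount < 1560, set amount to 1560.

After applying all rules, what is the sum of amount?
26951

Step 1: 3 records have amount < 1560
Step 2: These records originally summed to 2664
Step 3: After setting to minimum: 3 × 1560 = 4680
Step 4: Unaffected records sum: 22271
Step 5: Final sum = 4680 + 22271 = 26951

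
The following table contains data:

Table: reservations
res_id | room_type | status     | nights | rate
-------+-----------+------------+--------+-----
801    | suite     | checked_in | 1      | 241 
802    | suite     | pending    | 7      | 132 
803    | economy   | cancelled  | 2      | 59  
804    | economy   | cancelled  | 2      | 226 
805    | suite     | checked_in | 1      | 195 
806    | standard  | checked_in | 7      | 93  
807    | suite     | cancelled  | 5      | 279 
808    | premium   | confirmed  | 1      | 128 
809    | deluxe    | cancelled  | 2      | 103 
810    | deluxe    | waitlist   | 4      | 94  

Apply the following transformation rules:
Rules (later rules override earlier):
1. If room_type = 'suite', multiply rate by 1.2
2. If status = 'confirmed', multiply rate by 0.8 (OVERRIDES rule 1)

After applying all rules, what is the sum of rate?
1693.8

Step 1: Rule 2 takes priority for records with status = 'confirmed'
  - 1 records: 128 × 0.8 = 102.4
Step 2: Rule 1 applies to remaining records with room_type = 'suite'
  - 4 records: 847 × 1.2 = 1016.4
Step 3: Other records unchanged: 575
Step 4: Final sum = 102.4 + 1016.4 + 575 = 1693.8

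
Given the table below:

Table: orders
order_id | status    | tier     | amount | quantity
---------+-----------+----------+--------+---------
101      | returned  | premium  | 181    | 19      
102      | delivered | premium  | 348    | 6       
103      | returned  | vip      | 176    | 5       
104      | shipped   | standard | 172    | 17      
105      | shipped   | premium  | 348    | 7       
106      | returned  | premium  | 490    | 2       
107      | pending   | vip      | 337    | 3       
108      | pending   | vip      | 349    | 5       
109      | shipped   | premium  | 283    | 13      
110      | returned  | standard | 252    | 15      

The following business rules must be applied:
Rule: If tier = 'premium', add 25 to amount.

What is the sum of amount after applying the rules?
3061

Step 1: Count records where tier = 'premium': 5
Step 2: Total bonus added: 5 × 25 = 125
Step 3: Original sum of amount: 2936
Step 4: Final sum = 2936 + 125 = 3061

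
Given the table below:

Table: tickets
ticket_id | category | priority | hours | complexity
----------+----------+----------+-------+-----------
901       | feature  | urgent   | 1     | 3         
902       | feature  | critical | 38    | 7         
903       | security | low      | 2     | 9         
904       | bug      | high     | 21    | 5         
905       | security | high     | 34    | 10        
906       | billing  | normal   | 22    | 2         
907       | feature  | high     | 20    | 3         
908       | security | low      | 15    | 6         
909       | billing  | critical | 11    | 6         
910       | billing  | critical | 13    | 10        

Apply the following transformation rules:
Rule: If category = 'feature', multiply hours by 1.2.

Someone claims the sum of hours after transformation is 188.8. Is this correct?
Yes, the result is correct.

Step 1: Calculate the correct sum after transformation
Step 2: Apply multiplier 1.2 to records where category = 'feature'
Step 3: Correct result = 188.8
Step 4: Claimed result = 188.8
Step 5: 188.8 = 188.8 ✓
Conclusion: The claimed result is correct.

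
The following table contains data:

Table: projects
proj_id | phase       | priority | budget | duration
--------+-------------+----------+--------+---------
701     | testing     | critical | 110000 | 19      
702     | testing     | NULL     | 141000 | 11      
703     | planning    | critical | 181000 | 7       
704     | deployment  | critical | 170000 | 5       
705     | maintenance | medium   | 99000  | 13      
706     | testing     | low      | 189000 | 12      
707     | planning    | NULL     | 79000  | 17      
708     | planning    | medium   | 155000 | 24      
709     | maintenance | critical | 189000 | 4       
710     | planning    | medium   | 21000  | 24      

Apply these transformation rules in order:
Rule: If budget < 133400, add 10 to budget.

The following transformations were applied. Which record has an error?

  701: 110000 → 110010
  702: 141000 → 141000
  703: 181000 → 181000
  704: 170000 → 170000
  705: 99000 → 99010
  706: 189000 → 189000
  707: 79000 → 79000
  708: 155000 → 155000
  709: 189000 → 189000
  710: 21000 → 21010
Record 707 has an error. The correct transformed value should be 79010, not 79000.

Step 1: Check each record against the rule
Step 2: Record 707 has budget = 79000
Step 3: Since 79000 < 133400, the bonus should have been applied
Step 4: Correct value = 79010, but claimed value = 79000
Conclusion: Record 707 has the error.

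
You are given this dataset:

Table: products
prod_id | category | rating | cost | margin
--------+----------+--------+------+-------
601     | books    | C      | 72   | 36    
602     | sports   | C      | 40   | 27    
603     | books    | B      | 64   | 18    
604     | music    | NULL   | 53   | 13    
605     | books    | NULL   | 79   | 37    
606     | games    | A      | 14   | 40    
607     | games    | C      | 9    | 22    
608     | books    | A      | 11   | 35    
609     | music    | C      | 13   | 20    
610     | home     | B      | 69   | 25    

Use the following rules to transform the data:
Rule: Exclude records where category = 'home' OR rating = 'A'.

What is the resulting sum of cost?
330

Step 1: Find records where category = 'home' OR rating = 'A'
Step 2: 3 records match, summing to 94
Step 3: Original sum: 424
Step 4: Remaining sum = 424 - 94 = 330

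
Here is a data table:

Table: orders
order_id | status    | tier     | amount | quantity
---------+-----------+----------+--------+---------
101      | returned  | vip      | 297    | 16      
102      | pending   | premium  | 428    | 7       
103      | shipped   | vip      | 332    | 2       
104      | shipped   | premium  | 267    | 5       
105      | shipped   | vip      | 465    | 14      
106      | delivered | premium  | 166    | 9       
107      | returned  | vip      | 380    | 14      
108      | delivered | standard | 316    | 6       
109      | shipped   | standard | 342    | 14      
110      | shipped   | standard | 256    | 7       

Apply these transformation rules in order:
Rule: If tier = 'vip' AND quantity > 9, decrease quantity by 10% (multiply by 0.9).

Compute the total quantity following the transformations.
89.6

Step 1: Find records where tier = 'vip' AND quantity > 9
Step 2: 3 records match, summing to 44
Step 3: After multiplier: 44 × 0.9 = 39.6
Step 4: Unaffected records sum: 50
Step 5: Final sum = 39.6 + 50 = 89.6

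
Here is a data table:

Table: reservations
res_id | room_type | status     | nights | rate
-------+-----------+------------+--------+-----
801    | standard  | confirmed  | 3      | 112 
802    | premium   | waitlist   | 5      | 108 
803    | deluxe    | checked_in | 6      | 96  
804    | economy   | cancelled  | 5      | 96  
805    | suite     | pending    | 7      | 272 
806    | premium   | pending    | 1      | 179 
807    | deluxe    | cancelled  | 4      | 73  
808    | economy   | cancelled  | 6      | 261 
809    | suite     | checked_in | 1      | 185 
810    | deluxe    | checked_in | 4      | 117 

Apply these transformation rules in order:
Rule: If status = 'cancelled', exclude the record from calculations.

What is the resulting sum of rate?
1069

Step 1: Identify records where status = 'cancelled'
Step 2: The excluded records sum to 430
Step 3: Original total rate = 1499
Step 4: Remaining total = 1499 - 430 = 1069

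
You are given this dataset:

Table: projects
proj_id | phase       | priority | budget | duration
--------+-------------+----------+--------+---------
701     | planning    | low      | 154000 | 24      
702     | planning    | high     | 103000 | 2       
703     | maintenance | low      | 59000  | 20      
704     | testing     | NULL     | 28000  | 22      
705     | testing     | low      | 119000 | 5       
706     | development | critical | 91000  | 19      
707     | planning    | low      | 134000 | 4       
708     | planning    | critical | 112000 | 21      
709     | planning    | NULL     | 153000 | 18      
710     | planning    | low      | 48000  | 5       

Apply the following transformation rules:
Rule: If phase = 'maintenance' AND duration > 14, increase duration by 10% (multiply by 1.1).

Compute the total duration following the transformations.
142.0

Step 1: Find records where phase = 'maintenance' AND duration > 14
Step 2: 1 records match, summing to 20
Step 3: After multiplier: 20 × 1.1 = 22.0
Step 4: Unaffected records sum: 120
Step 5: Final sum = 22.0 + 120 = 142.0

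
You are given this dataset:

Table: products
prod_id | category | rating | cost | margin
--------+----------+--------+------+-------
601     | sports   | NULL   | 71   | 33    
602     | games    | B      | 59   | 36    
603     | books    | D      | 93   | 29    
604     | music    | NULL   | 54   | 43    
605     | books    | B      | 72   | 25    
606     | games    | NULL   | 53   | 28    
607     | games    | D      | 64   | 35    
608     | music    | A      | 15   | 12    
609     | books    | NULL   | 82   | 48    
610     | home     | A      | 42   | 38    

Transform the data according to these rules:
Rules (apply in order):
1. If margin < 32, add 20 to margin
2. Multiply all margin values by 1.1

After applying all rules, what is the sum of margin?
447.7

Step 1: Apply Rule 1 - Add 20 to records with margin < 32
  - 4 records affected: 94 + (4 × 20) = 174
  - Unaffected records: 233
  - Sum after Rule 1: 407
Step 2: Apply Rule 2 - Multiply all by 1.1
  - 407 × 1.1 = 447.7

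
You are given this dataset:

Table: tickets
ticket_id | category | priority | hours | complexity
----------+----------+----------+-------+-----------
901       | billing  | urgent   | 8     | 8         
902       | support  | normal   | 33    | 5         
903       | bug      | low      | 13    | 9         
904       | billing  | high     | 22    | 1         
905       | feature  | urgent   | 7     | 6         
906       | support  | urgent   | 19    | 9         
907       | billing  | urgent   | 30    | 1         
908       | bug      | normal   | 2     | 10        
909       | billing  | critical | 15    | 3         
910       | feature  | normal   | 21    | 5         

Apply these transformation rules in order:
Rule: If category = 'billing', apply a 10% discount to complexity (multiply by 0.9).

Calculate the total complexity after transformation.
55.7

Step 1: Records with category = 'billing' have total complexity = 13
Step 2: Apply multiplier: 13 × 0.9 = 11.7
Step 3: Other records total: 44
Step 4: Final sum = 11.7 + 44 = 55.7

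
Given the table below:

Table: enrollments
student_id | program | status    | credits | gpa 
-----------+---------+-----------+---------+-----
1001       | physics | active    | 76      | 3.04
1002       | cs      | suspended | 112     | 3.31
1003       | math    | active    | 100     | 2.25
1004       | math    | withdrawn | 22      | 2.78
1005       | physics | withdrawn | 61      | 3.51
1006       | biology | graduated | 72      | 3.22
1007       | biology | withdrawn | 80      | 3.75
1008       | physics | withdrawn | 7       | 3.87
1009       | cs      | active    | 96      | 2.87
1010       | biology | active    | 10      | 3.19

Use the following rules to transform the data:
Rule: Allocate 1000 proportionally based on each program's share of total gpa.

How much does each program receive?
biology: 319.6, cs: 194.4, math: 158.23, physics: 327.78

Step 1: Calculate total gpa = 31.79
Step 2: Calculate each program's proportion:
  biology: 10.16/31.79 = 31.96% → 319.6
  cs: 6.18/31.79 = 19.44% → 194.4
  math: 5.03/31.79 = 15.82% → 158.23
  physics: 10.42/31.79 = 32.78% → 327.78
Step 3: Verify: sum of allocations ≈ 1000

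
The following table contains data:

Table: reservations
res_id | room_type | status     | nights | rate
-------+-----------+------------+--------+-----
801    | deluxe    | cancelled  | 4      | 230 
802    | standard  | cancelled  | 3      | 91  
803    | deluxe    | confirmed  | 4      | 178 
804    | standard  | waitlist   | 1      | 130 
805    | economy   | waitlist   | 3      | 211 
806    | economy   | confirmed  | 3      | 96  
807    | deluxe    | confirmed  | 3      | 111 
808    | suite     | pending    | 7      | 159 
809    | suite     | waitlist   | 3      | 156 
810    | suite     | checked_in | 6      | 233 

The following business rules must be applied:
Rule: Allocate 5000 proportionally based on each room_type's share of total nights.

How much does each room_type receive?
deluxe: 1486.49, economy: 810.81, standard: 540.54, suite: 2162.16

Step 1: Calculate total nights = 37
Step 2: Calculate each room_type's proportion:
  deluxe: 11/37 = 29.73% → 1486.49
  economy: 6/37 = 16.22% → 810.81
  standard: 4/37 = 10.81% → 540.54
  suite: 16/37 = 43.24% → 2162.16
Step 3: Verify: sum of allocations ≈ 5000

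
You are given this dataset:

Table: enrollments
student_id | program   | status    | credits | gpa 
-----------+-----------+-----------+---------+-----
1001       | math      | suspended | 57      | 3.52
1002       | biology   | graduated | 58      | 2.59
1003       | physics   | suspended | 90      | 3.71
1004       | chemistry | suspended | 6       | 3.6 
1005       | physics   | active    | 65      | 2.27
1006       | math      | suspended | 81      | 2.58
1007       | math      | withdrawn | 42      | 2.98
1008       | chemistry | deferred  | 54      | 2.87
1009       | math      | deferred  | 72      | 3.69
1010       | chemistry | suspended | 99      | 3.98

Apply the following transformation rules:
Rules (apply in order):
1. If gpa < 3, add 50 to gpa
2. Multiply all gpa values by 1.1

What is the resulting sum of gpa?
309.97

Step 1: Apply Rule 1 - Add 50 to records with gpa < 3
  - 5 records affected: 13.29 + (5 × 50) = 263.29
  - Unaffected records: 18.5
  - Sum after Rule 1: 281.79
Step 2: Apply Rule 2 - Multiply all by 1.1
  - 281.79 × 1.1 = 309.97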